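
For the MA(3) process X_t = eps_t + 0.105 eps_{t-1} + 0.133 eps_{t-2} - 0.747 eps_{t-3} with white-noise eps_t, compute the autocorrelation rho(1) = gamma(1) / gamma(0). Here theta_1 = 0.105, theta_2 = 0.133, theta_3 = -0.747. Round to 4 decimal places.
\rho(1) = 0.0124

For an MA(q) process with theta_0 = 1, the autocovariance is
  gamma(k) = sigma^2 * sum_{i=0..q-k} theta_i * theta_{i+k},
and rho(k) = gamma(k) / gamma(0). Sigma^2 cancels.
  numerator   = (1)*(0.105) + (0.105)*(0.133) + (0.133)*(-0.747) = 0.019614.
  denominator = (1)^2 + (0.105)^2 + (0.133)^2 + (-0.747)^2 = 1.586723.
  rho(1) = 0.019614 / 1.586723 = 0.0124.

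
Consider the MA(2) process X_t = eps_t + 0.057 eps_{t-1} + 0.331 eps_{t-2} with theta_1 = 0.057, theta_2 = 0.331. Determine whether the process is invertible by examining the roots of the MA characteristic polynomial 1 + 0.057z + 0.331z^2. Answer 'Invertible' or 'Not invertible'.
\text{Invertible}

The MA(q) characteristic polynomial is P(z) = 1 + 0.057z + 0.331z^2.
Invertibility requires all roots to lie outside the unit circle, i.e. |z| > 1 for every root.
Set 1 + (0.057) z + (0.331) z^2 = 0, i.e. a z^2 + b z + c = 0 with a = 0.331, b = 0.057, c = 1.
Discriminant D = b^2 - 4ac = (0.057)^2 - 4*(0.331)*1 = 0.003249 - (1.324) = -1.320751.
D < 0, so the roots are the complex-conjugate pair z = (-b +/- i sqrt(-D)) / (2a) = -0.0861 +/- 1.736i.
For a conjugate pair |z|^2 = z * conj(z) = (product of roots) = c/a = 1/(0.331) = 3.021148, so |z| = sqrt(3.021148) = 1.7381 for both roots.
Moduli of all roots: 1.7381, 1.7381.
All moduli strictly greater than 1? Yes.
Verdict: Invertible.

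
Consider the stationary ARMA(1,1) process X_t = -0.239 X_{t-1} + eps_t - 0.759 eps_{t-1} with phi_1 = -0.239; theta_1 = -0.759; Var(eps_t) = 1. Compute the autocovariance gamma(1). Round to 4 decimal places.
\gamma(1) = -1.2505

Multiply the model equation by X_{t-k} and take expectations. With theta_0 = psi_0 = 1 and psi_j the MA(infinity) weights, this gives
  gamma(k) - sum_i phi_i gamma(k-i) = c_k,
  c_k = sigma^2 * sum_{j=k..q} theta_j psi_{j-k}   (c_k = 0 for k > q),
using gamma(-m) = gamma(m).
psi-weights needed (psi_j = theta_j + sum_i phi_i psi_{j-i}):
  psi_1 = theta_1 + phi_1 = -0.759 + (-0.239) = -0.998
Right-hand sides:
  c_0 = sigma^2 (1 + theta_1 psi_1) = 1 * (1 + (-0.759)(-0.998)) = 1 * 1.757482 = 1.757482
  c_1 = sigma^2 theta_1 = 1 * (-0.759) = -0.759
  c_2 = 0
Equations for k = 0 and k = 1 (AR order 1):
  gamma(0) = phi_1 gamma(1) + c_0
  gamma(1) = phi_1 gamma(0) + c_1
Substituting the second into the first: gamma(0) (1 - phi_1^2) = c_0 + phi_1 c_1, so
  gamma(0) = (c_0 + phi_1 c_1) / (1 - phi_1^2) = (1.757482 + (-0.239)(-0.759)) / (1 - (-0.239)^2) = 1.938883 / 0.942879 = 2.056343.
  gamma(1) = phi_1 gamma(0) + c_1 = (-0.239)(2.056343) + (-0.759) = -1.250466.
Therefore gamma(1) = -1.2505 (to 4 decimal places).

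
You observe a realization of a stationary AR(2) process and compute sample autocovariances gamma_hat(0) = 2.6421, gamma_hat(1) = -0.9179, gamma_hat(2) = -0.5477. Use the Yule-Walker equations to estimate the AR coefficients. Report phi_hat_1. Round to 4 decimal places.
\hat\phi_{1} = -0.4770

The Yule-Walker equations for an AR(p) process read, in matrix form,
  Gamma_p phi = r_p,   with   (Gamma_p)_{ij} = gamma(|i - j|),
                       (r_p)_i = gamma(i),   i,j = 1..p.
Substitute the sample gammas (Toeplitz matrix and right-hand side of size 2):
  Gamma_p = [[2.6421, -0.9179], [-0.9179, 2.6421]]
  r_p     = [-0.9179, -0.5477]
Written out:
  2.6421 phi_1 - 0.9179 phi_2 = -0.9179
  -0.9179 phi_1 + 2.6421 phi_2 = -0.5477
Solve by Cramer's rule:
  det = gamma(0)^2 - gamma(1)^2 = (2.6421)^2 - (-0.9179)^2 = 6.98069241 - 0.84254041 = 6.138152
  phi_hat_1 = [gamma(1) gamma(0) - gamma(1) gamma(2)] / det = [(-0.9179)(2.6421) - (-0.9179)(-0.5477)] / 6.138152 = -2.92791742 / 6.138152 = -0.477
  phi_hat_2 = [gamma(0) gamma(2) - gamma(1)^2] / det = [(2.6421)(-0.5477) - (-0.9179)^2] / 6.138152 = -2.28961858 / 6.138152 = -0.373
So phi_hat = [-0.4770, -0.3730].
Therefore phi_hat_1 = -0.4770.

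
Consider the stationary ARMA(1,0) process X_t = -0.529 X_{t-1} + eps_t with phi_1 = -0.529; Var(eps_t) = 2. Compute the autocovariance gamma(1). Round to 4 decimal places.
\gamma(1) = -1.4691

Multiply the model equation by X_{t-k} and take expectations. With theta_0 = psi_0 = 1 and psi_j the MA(infinity) weights, this gives
  gamma(k) - sum_i phi_i gamma(k-i) = c_k,
  c_k = sigma^2 * sum_{j=k..q} theta_j psi_{j-k}   (c_k = 0 for k > q),
using gamma(-m) = gamma(m).
Pure AR (q = 0): c_0 = sigma^2 = 2, c_k = 0 for k >= 1.
Equations for k = 0 and k = 1 (AR order 1):
  gamma(0) = phi_1 gamma(1) + c_0
  gamma(1) = phi_1 gamma(0) + c_1
Substituting the second into the first: gamma(0) (1 - phi_1^2) = c_0 + phi_1 c_1, so
  gamma(0) = c_0 / (1 - phi_1^2) = 2 / (1 - (-0.529)^2) = 2 / 0.720159 = 2.777164.
  gamma(1) = phi_1 gamma(0) = (-0.529)(2.777164) = -1.46912.
Therefore gamma(1) = -1.4691 (to 4 decimal places).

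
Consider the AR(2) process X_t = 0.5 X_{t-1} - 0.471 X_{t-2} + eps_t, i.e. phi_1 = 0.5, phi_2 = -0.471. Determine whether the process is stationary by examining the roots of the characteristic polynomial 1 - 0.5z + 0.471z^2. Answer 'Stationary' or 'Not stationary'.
\text{Stationary}

The AR(p) characteristic polynomial is P(z) = 1 - 0.5z + 0.471z^2.
Stationarity requires all roots to lie outside the unit circle, i.e. |z| > 1 for every root.
Set 1 + (-0.5) z + (0.471) z^2 = 0, i.e. a z^2 + b z + c = 0 with a = 0.471, b = -0.5, c = 1.
Discriminant D = b^2 - 4ac = (-0.5)^2 - 4*(0.471)*1 = 0.25 - (1.884) = -1.634.
D < 0, so the roots are the complex-conjugate pair z = (-b +/- i sqrt(-D)) / (2a) = 0.5308 +/- 1.357i.
For a conjugate pair |z|^2 = z * conj(z) = (product of roots) = c/a = 1/(0.471) = 2.123142, so |z| = sqrt(2.123142) = 1.4571 for both roots.
Moduli of all roots: 1.4571, 1.4571.
All moduli strictly greater than 1? Yes.
Verdict: Stationary.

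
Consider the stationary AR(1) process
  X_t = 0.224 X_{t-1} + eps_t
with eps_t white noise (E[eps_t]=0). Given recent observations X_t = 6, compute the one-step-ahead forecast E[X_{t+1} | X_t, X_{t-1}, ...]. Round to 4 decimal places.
E[X_{t+1} \mid \mathcal F_t] = 1.3440

For an AR(p) model X_t = c + sum_i phi_i X_{t-i} + eps_t, the
one-step-ahead conditional mean is
  E[X_{t+1} | X_t, ...] = c + sum_i phi_i X_{t+1-i}.
Substitute known values:
  E[X_{t+1} | ...] = (0.224) * (6)
                   = 1.3440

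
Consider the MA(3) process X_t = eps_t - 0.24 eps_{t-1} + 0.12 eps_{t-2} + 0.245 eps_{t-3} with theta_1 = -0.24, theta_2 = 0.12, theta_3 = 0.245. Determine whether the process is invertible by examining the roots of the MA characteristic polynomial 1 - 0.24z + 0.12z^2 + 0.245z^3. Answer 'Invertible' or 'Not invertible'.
\text{Invertible}

The MA(q) characteristic polynomial is P(z) = 1 - 0.24z + 0.12z^2 + 0.245z^3.
Invertibility requires all roots to lie outside the unit circle, i.e. |z| > 1 for every root.
Degree 3: look for a simple real root z0 first, then factor out (1 - z/z0) and solve the remaining quadratic.
Testing z0 = -2: P(-2) = 1 + (-0.24)(-2) + (0.12)(-2)^2 + (0.245)(-2)^3
  = 1 + (0.48) + (0.48) + (-1.96) = 0.  So z_0 = -2 is a root, |z_0| = 2.
Divide out the factor (1 + 0.5 z) = (1 - z/z0) (since 1/z0 = -0.5):
  P(z) = (1 + 0.5 z)(1 + (-0.74) z + (0.49) z^2)
  [check: z-coef -0.74 - (-0.5) = -0.24; z^2-coef 0.49 - (-0.5)(-0.74) = 0.12; z^3-coef -(-0.5)(0.49) = 0.245.]
Remaining roots from the quadratic factor 1 + (-0.74) z + (0.49) z^2:
  Set 1 + (-0.74) z + (0.49) z^2 = 0, i.e. a z^2 + b z + c = 0 with a = 0.49, b = -0.74, c = 1.
  Discriminant D = b^2 - 4ac = (-0.74)^2 - 4*(0.49)*1 = 0.5476 - (1.96) = -1.4124.
  D < 0, so the roots are the complex-conjugate pair z = (-b +/- i sqrt(-D)) / (2a) = 0.7551 +/- 1.2127i.
  For a conjugate pair |z|^2 = z * conj(z) = (product of roots) = c/a = 1/(0.49) = 2.040816, so |z| = sqrt(2.040816) = 1.4286 for both roots.
Moduli of all roots: 2.0000, 1.4286, 1.4286.
All moduli strictly greater than 1? Yes.
Verdict: Invertible.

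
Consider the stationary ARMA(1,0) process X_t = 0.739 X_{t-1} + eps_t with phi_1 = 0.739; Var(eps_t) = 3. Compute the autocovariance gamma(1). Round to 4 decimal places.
\gamma(1) = 4.8846

Multiply the model equation by X_{t-k} and take expectations. With theta_0 = psi_0 = 1 and psi_j the MA(infinity) weights, this gives
  gamma(k) - sum_i phi_i gamma(k-i) = c_k,
  c_k = sigma^2 * sum_{j=k..q} theta_j psi_{j-k}   (c_k = 0 for k > q),
using gamma(-m) = gamma(m).
Pure AR (q = 0): c_0 = sigma^2 = 3, c_k = 0 for k >= 1.
Equations for k = 0 and k = 1 (AR order 1):
  gamma(0) = phi_1 gamma(1) + c_0
  gamma(1) = phi_1 gamma(0) + c_1
Substituting the second into the first: gamma(0) (1 - phi_1^2) = c_0 + phi_1 c_1, so
  gamma(0) = c_0 / (1 - phi_1^2) = 3 / (1 - (0.739)^2) = 3 / 0.453879 = 6.609691.
  gamma(1) = phi_1 gamma(0) = (0.739)(6.609691) = 4.884562.
Therefore gamma(1) = 4.8846 (to 4 decimal places).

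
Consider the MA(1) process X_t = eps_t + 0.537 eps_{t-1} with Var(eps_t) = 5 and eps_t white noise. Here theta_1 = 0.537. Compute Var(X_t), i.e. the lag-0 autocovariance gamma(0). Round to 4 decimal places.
\gamma(0) = 6.4418

For an MA(q) process X_t = eps_t + sum_i theta_i eps_{t-i} with
Var(eps_t) = sigma^2, the variance is
  gamma(0) = sigma^2 * (1 + sum_i theta_i^2).
  sum_i theta_i^2 = (0.537)^2 = 0.288369.
  gamma(0) = 5 * (1 + 0.288369) = 5 * 1.288369 = 6.441845, which rounds to 6.4418.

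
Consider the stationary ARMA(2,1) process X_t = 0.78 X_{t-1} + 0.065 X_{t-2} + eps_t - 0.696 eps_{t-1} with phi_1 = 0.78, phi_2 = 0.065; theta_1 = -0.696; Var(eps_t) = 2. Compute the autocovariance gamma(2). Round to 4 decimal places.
\gamma(2) = 0.3665

Multiply the model equation by X_{t-k} and take expectations. With theta_0 = psi_0 = 1 and psi_j the MA(infinity) weights, this gives
  gamma(k) - sum_i phi_i gamma(k-i) = c_k,
  c_k = sigma^2 * sum_{j=k..q} theta_j psi_{j-k}   (c_k = 0 for k > q),
using gamma(-m) = gamma(m).
psi-weights needed (psi_j = theta_j + sum_i phi_i psi_{j-i}):
  psi_1 = theta_1 + phi_1 = -0.696 + (0.78) = 0.084
Right-hand sides:
  c_0 = sigma^2 (1 + theta_1 psi_1) = 2 * (1 + (-0.696)(0.084)) = 2 * 0.941536 = 1.883072
  c_1 = sigma^2 theta_1 = 2 * (-0.696) = -1.392
  c_2 = 0
Equations for k = 0, 1, 2 (AR order 2, c_2 = 0):
  (E0) gamma(0) = phi_1 gamma(1) + phi_2 gamma(2) + c_0
  (E1) gamma(1) = phi_1 gamma(0) + phi_2 gamma(1) + c_1
  (E2) gamma(2) = phi_1 gamma(1) + phi_2 gamma(0)
From (E1): gamma(1) = A gamma(0) + B with
  A = phi_1 / (1 - phi_2) = 0.78 / 0.935 = 0.834225,   B = c_1 / (1 - phi_2) = -1.392 / 0.935 = -1.48877.
Insert (E2) into (E0): gamma(0) (1 - phi_2^2) = phi_1 (1 + phi_2) gamma(1) + c_0.
  phi_1 (1 + phi_2) = (0.78)(1.065) = 0.8307,   1 - phi_2^2 = 0.995775.
Replace gamma(1) by A gamma(0) + B and collect gamma(0):
  gamma(0) [0.995775 - (0.8307)(0.834225)] = (0.8307)(-1.48877) + 1.883072
  gamma(0) * 0.302785 = 0.646351
  gamma(0) = 0.646351 / 0.302785 = 2.134688.
  gamma(1) = A gamma(0) + B = (0.834225)(2.134688) + (-1.48877) = 0.292039.
  gamma(2) = phi_1 gamma(1) + phi_2 gamma(0) = (0.78)(0.292039) + (0.065)(2.134688) = 0.366545.
Therefore gamma(2) = 0.3665 (to 4 decimal places).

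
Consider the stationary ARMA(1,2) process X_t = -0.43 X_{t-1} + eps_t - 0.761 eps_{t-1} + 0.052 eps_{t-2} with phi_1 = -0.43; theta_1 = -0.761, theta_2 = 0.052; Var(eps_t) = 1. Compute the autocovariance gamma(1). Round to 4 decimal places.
\gamma(1) = -2.0308

Multiply the model equation by X_{t-k} and take expectations. With theta_0 = psi_0 = 1 and psi_j the MA(infinity) weights, this gives
  gamma(k) - sum_i phi_i gamma(k-i) = c_k,
  c_k = sigma^2 * sum_{j=k..q} theta_j psi_{j-k}   (c_k = 0 for k > q),
using gamma(-m) = gamma(m).
psi-weights needed (psi_j = theta_j + sum_i phi_i psi_{j-i}):
  psi_1 = theta_1 + phi_1 = -0.761 + (-0.43) = -1.191
  psi_2 = theta_2 + phi_1 psi_1 = 0.052 + (-0.43)(-1.191) = 0.56413
Right-hand sides:
  c_0 = sigma^2 (1 + theta_1 psi_1 + theta_2 psi_2) = 1 * (1 + (-0.761)(-1.191) + (0.052)(0.56413)) = 1 * 1.935686 = 1.935686
  c_1 = sigma^2 (theta_1 + theta_2 psi_1) = 1 * (-0.761 + (0.052)(-1.191)) = -0.822932
  c_2 = sigma^2 theta_2 = 1 * (0.052) = 0.052
Equations for k = 0 and k = 1 (AR order 1):
  gamma(0) = phi_1 gamma(1) + c_0
  gamma(1) = phi_1 gamma(0) + c_1
Substituting the second into the first: gamma(0) (1 - phi_1^2) = c_0 + phi_1 c_1, so
  gamma(0) = (c_0 + phi_1 c_1) / (1 - phi_1^2) = (1.935686 + (-0.43)(-0.822932)) / (1 - (-0.43)^2) = 2.289547 / 0.8151 = 2.808915.
  gamma(1) = phi_1 gamma(0) + c_1 = (-0.43)(2.808915) + (-0.822932) = -2.030765.
Therefore gamma(1) = -2.0308 (to 4 decimal places).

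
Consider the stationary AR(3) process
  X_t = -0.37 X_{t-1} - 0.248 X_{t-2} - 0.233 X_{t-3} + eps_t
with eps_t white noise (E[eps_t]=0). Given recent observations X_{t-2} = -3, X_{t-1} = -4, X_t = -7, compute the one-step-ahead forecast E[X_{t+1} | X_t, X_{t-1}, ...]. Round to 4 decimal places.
E[X_{t+1} \mid \mathcal F_t] = 4.2810

For an AR(p) model X_t = c + sum_i phi_i X_{t-i} + eps_t, the
one-step-ahead conditional mean is
  E[X_{t+1} | X_t, ...] = c + sum_i phi_i X_{t+1-i}.
Substitute known values:
  E[X_{t+1} | ...] = (-0.37) * (-7) + (-0.248) * (-4) + (-0.233) * (-3)
                   = 4.2810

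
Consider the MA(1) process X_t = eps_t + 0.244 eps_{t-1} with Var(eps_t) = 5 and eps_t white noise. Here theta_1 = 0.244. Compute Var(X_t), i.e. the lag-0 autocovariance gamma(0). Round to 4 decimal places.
\gamma(0) = 5.2977

For an MA(q) process X_t = eps_t + sum_i theta_i eps_{t-i} with
Var(eps_t) = sigma^2, the variance is
  gamma(0) = sigma^2 * (1 + sum_i theta_i^2).
  sum_i theta_i^2 = (0.244)^2 = 0.059536.
  gamma(0) = 5 * (1 + 0.059536) = 5 * 1.059536 = 5.29768, which rounds to 5.2977.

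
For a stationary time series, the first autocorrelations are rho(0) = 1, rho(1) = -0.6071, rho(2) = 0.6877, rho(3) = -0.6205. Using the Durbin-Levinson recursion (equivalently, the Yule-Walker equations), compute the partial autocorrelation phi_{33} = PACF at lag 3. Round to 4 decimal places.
\phi_{33} = -0.2280

The PACF at lag k is phi_{kk}, the last component of the solution
to the Yule-Walker system G_k phi = r_k where
  (G_k)_{ij} = rho(|i - j|), (r_k)_i = rho(i), i,j = 1..k.
Equivalently, Durbin-Levinson gives phi_{kk} iteratively:
  phi_{11} = rho(1)
  phi_{kk} = [rho(k) - sum_{j=1..k-1} phi_{k-1,j} rho(k-j)]
            / [1 - sum_{j=1..k-1} phi_{k-1,j} rho(j)],
  phi_{k,j} = phi_{k-1,j} - phi_{kk} phi_{k-1,k-j},  j = 1..k-1.
Step k = 1:
  phi_11 = rho(1) = -0.6071.
Step k = 2:
  phi_22 = [rho(2) - phi_11 rho(1)] / [1 - phi_11 rho(1)] = [0.6877 - (-0.6071)(-0.6071)] / [1 - (-0.6071)(-0.6071)]
         = 0.31912959 / 0.63142959 = 0.505408.
  Update: phi_21 = phi_11 - phi_22 phi_11 = -0.6071 - (0.505408)(-0.6071) = -0.300267.
Step k = 3:
  phi_33 = [rho(3) - phi_21 rho(2) - phi_22 rho(1)] / [1 - phi_21 rho(1) - phi_22 rho(2)]
    numerator   = -0.6205 - (-0.300267)(0.6877) - (0.505408)(-0.6071) = -0.10717332
    denominator = 1 - (-0.300267)(-0.6071) - (0.505408)(0.6877) = 0.47013893
  phi_33 = -0.10717332 / 0.47013893 = -0.228.
Therefore phi_{33} = -0.2280.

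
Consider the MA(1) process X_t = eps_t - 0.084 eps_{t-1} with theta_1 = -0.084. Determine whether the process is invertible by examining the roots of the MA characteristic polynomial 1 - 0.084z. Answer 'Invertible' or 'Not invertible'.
\text{Invertible}

The MA(q) characteristic polynomial is P(z) = 1 - 0.084z.
Invertibility requires all roots to lie outside the unit circle, i.e. |z| > 1 for every root.
This is linear in z: 1 + (-0.084) z = 0  =>  z = -1/(-0.084) = 11.904762,  |z| = 11.904762.
Moduli of all roots: 11.9048.
All moduli strictly greater than 1? Yes.
Verdict: Invertible.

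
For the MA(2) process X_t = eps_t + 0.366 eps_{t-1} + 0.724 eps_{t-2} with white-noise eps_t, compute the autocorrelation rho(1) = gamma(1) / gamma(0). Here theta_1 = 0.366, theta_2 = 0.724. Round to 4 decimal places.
\rho(1) = 0.3805

For an MA(q) process with theta_0 = 1, the autocovariance is
  gamma(k) = sigma^2 * sum_{i=0..q-k} theta_i * theta_{i+k},
and rho(k) = gamma(k) / gamma(0). Sigma^2 cancels.
  numerator   = (1)*(0.366) + (0.366)*(0.724) = 0.630984.
  denominator = (1)^2 + (0.366)^2 + (0.724)^2 = 1.658132.
  rho(1) = 0.630984 / 1.658132 = 0.3805.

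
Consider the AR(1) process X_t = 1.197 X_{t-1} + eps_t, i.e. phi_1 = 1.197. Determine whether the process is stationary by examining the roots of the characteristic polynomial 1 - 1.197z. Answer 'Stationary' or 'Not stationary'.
\text{Not stationary}

The AR(p) characteristic polynomial is P(z) = 1 - 1.197z.
Stationarity requires all roots to lie outside the unit circle, i.e. |z| > 1 for every root.
This is linear in z: 1 + (-1.197) z = 0  =>  z = -1/(-1.197) = 0.835422,  |z| = 0.835422.
Moduli of all roots: 0.8354.
All moduli strictly greater than 1? No.
Verdict: Not stationary.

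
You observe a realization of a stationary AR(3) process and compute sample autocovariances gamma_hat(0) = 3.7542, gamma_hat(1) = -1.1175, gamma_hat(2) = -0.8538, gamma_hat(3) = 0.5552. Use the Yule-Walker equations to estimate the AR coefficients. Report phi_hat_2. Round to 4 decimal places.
\hat\phi_{2} = -0.3700

The Yule-Walker equations for an AR(p) process read, in matrix form,
  Gamma_p phi = r_p,   with   (Gamma_p)_{ij} = gamma(|i - j|),
                       (r_p)_i = gamma(i),   i,j = 1..p.
Substitute the sample gammas (Toeplitz matrix and right-hand side of size 3):
  Gamma_p = [[3.7542, -1.1175, -0.8538], [-1.1175, 3.7542, -1.1175], [-0.8538, -1.1175, 3.7542]]
  r_p     = [-1.1175, -0.8538, 0.5552]
Written out (R1..R3):
  (R1) 3.7542 phi_1 - 1.1175 phi_2 - 0.8538 phi_3 = -1.1175
  (R2) -1.1175 phi_1 + 3.7542 phi_2 - 1.1175 phi_3 = -0.8538
  (R3) -0.8538 phi_1 - 1.1175 phi_2 + 3.7542 phi_3 = 0.5552
Gaussian elimination:
  R2 <- R2 - (-1.1175/3.7542) R1 = R2 - (-0.297667) R1:  3.421558 phi_2 - 1.371648 phi_3 = -1.186442
  R3 <- R3 - (-0.8538/3.7542) R1 = R3 - (-0.227425) R1:  -1.371648 phi_2 + 3.560024 phi_3 = 0.301052
  R3 <- R3 - (-1.371648/3.421558) R2 = R3 - (-0.400884) R2:  3.010153 phi_3 = -0.174574
Back-substitution:
  phi_hat_3 = -0.174574 / 3.010153 = -0.057995
  phi_hat_2 = (-1.186442 - (-1.371648)(-0.057995)) / 3.421558 = -0.370004
  phi_hat_1 = (-1.1175 - (-1.1175)(-0.370004) - (-0.8538)(-0.057995)) / 3.7542 = -0.420994
So phi_hat = [-0.4210, -0.3700, -0.0580].
Therefore phi_hat_2 = -0.3700.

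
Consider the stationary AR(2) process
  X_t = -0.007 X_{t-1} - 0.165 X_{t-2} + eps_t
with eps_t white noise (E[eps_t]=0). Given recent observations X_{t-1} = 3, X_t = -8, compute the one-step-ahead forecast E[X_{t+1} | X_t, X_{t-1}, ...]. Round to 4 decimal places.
E[X_{t+1} \mid \mathcal F_t] = -0.4390

For an AR(p) model X_t = c + sum_i phi_i X_{t-i} + eps_t, the
one-step-ahead conditional mean is
  E[X_{t+1} | X_t, ...] = c + sum_i phi_i X_{t+1-i}.
Substitute known values:
  E[X_{t+1} | ...] = (-0.007) * (-8) + (-0.165) * (3)
                   = -0.4390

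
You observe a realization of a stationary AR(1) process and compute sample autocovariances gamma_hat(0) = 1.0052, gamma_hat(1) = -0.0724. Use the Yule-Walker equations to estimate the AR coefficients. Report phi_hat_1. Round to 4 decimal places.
\hat\phi_{1} = -0.0720

The Yule-Walker equations for an AR(p) process read, in matrix form,
  Gamma_p phi = r_p,   with   (Gamma_p)_{ij} = gamma(|i - j|),
                       (r_p)_i = gamma(i),   i,j = 1..p.
Substitute the sample gammas (Toeplitz matrix and right-hand side of size 1):
  Gamma_p = [[1.0052]]
  r_p     = [-0.0724]
With p = 1 this is the single equation gamma(0) phi_1 = gamma(1):
  phi_hat_1 = gamma(1) / gamma(0) = -0.0724 / 1.0052 = -0.0720.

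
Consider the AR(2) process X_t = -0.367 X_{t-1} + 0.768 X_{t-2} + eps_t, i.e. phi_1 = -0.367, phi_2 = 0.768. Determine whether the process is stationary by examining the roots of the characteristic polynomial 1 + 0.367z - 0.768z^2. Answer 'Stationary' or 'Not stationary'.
\text{Not stationary}

The AR(p) characteristic polynomial is P(z) = 1 + 0.367z - 0.768z^2.
Stationarity requires all roots to lie outside the unit circle, i.e. |z| > 1 for every root.
Set 1 + (0.367) z + (-0.768) z^2 = 0, i.e. a z^2 + b z + c = 0 with a = -0.768, b = 0.367, c = 1.
Discriminant D = b^2 - 4ac = (0.367)^2 - 4*(-0.768)*1 = 0.134689 - (-3.072) = 3.206689.
D >= 0, so the roots are real: z = (-b +/- sqrt(D)) / (2a) = (-0.367 +/- 1.790723) / (-1.536).
  z_1 = (-0.367 + 1.790723) / (-1.536) = -0.9269,   |z_1| = 0.9269.
  z_2 = (-0.367 - 1.790723) / (-1.536) = 1.4048,   |z_2| = 1.4048.
Moduli of all roots: 0.9269, 1.4048.
All moduli strictly greater than 1? No.
Verdict: Not stationary.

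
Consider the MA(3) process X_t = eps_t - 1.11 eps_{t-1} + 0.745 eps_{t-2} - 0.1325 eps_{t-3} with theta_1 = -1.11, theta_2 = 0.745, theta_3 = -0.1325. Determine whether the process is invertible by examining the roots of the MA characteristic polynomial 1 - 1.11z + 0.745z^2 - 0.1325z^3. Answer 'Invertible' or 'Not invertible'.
\text{Invertible}

The MA(q) characteristic polynomial is P(z) = 1 - 1.11z + 0.745z^2 - 0.1325z^3.
Invertibility requires all roots to lie outside the unit circle, i.e. |z| > 1 for every root.
Degree 3: look for a simple real root z0 first, then factor out (1 - z/z0) and solve the remaining quadratic.
Testing z0 = 4: P(4) = 1 + (-1.11)(4) + (0.745)(4)^2 + (-0.1325)(4)^3
  = 1 + (-4.44) + (11.92) + (-8.48) = 0.  So z_0 = 4 is a root, |z_0| = 4.
Divide out the factor (1 - 0.25 z) = (1 - z/z0) (since 1/z0 = 0.25):
  P(z) = (1 - 0.25 z)(1 + (-0.86) z + (0.53) z^2)
  [check: z-coef -0.86 - (0.25) = -1.11; z^2-coef 0.53 - (0.25)(-0.86) = 0.745; z^3-coef -(0.25)(0.53) = -0.1325.]
Remaining roots from the quadratic factor 1 + (-0.86) z + (0.53) z^2:
  Set 1 + (-0.86) z + (0.53) z^2 = 0, i.e. a z^2 + b z + c = 0 with a = 0.53, b = -0.86, c = 1.
  Discriminant D = b^2 - 4ac = (-0.86)^2 - 4*(0.53)*1 = 0.7396 - (2.12) = -1.3804.
  D < 0, so the roots are the complex-conjugate pair z = (-b +/- i sqrt(-D)) / (2a) = 0.8113 +/- 1.1084i.
  For a conjugate pair |z|^2 = z * conj(z) = (product of roots) = c/a = 1/(0.53) = 1.886792, so |z| = sqrt(1.886792) = 1.3736 for both roots.
Moduli of all roots: 4.0000, 1.3736, 1.3736.
All moduli strictly greater than 1? Yes.
Verdict: Invertible.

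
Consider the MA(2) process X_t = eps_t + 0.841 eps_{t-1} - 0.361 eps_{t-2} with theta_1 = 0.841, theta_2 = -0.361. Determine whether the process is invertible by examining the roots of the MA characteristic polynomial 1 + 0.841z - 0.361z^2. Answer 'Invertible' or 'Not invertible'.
\text{Not invertible}

The MA(q) characteristic polynomial is P(z) = 1 + 0.841z - 0.361z^2.
Invertibility requires all roots to lie outside the unit circle, i.e. |z| > 1 for every root.
Set 1 + (0.841) z + (-0.361) z^2 = 0, i.e. a z^2 + b z + c = 0 with a = -0.361, b = 0.841, c = 1.
Discriminant D = b^2 - 4ac = (0.841)^2 - 4*(-0.361)*1 = 0.707281 - (-1.444) = 2.151281.
D >= 0, so the roots are real: z = (-b +/- sqrt(D)) / (2a) = (-0.841 +/- 1.466725) / (-0.722).
  z_1 = (-0.841 + 1.466725) / (-0.722) = -0.8667,   |z_1| = 0.8667.
  z_2 = (-0.841 - 1.466725) / (-0.722) = 3.1963,   |z_2| = 3.1963.
Moduli of all roots: 0.8667, 3.1963.
All moduli strictly greater than 1? No.
Verdict: Not invertible.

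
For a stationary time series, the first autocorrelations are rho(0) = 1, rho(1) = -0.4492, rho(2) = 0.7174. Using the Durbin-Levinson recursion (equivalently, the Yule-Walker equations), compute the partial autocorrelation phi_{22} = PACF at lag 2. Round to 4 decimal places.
\phi_{22} = 0.6460

The PACF at lag k is phi_{kk}, the last component of the solution
to the Yule-Walker system G_k phi = r_k where
  (G_k)_{ij} = rho(|i - j|), (r_k)_i = rho(i), i,j = 1..k.
Equivalently, Durbin-Levinson gives phi_{kk} iteratively:
  phi_{11} = rho(1)
  phi_{kk} = [rho(k) - sum_{j=1..k-1} phi_{k-1,j} rho(k-j)]
            / [1 - sum_{j=1..k-1} phi_{k-1,j} rho(j)],
  phi_{k,j} = phi_{k-1,j} - phi_{kk} phi_{k-1,k-j},  j = 1..k-1.
Step k = 1:
  phi_11 = rho(1) = -0.4492.
Step k = 2:
  phi_22 = [rho(2) - phi_11 rho(1)] / [1 - phi_11 rho(1)] = [0.7174 - (-0.4492)(-0.4492)] / [1 - (-0.4492)(-0.4492)]
         = 0.51561936 / 0.79821936 = 0.646.
Therefore phi_{22} = 0.6460.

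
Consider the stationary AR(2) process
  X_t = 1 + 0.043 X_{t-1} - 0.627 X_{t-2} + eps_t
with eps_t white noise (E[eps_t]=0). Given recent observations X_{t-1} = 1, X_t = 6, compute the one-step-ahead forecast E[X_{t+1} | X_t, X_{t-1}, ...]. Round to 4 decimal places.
E[X_{t+1} \mid \mathcal F_t] = 0.6310

For an AR(p) model X_t = c + sum_i phi_i X_{t-i} + eps_t, the
one-step-ahead conditional mean is
  E[X_{t+1} | X_t, ...] = c + sum_i phi_i X_{t+1-i}.
Substitute known values:
  E[X_{t+1} | ...] = 1 + (0.043) * (6) + (-0.627) * (1)
                   = 0.6310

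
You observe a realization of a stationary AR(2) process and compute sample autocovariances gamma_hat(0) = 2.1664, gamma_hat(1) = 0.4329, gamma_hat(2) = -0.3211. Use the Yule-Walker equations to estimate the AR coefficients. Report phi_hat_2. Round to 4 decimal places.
\hat\phi_{2} = -0.1960

The Yule-Walker equations for an AR(p) process read, in matrix form,
  Gamma_p phi = r_p,   with   (Gamma_p)_{ij} = gamma(|i - j|),
                       (r_p)_i = gamma(i),   i,j = 1..p.
Substitute the sample gammas (Toeplitz matrix and right-hand side of size 2):
  Gamma_p = [[2.1664, 0.4329], [0.4329, 2.1664]]
  r_p     = [0.4329, -0.3211]
Written out:
  2.1664 phi_1 + 0.4329 phi_2 = 0.4329
  0.4329 phi_1 + 2.1664 phi_2 = -0.3211
Solve by Cramer's rule:
  det = gamma(0)^2 - gamma(1)^2 = (2.1664)^2 - (0.4329)^2 = 4.69328896 - 0.18740241 = 4.50588655
  phi_hat_1 = [gamma(1) gamma(0) - gamma(1) gamma(2)] / det = [(0.4329)(2.1664) - (0.4329)(-0.3211)] / 4.50588655 = 1.07683875 / 4.50588655 = 0.239
  phi_hat_2 = [gamma(0) gamma(2) - gamma(1)^2] / det = [(2.1664)(-0.3211) - (0.4329)^2] / 4.50588655 = -0.88303345 / 4.50588655 = -0.196
So phi_hat = [0.2390, -0.1960].
Therefore phi_hat_2 = -0.1960.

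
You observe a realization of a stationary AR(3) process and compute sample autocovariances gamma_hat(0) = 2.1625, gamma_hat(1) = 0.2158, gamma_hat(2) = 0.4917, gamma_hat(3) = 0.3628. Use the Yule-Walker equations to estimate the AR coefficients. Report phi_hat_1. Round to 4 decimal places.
\hat\phi_{1} = 0.0480

The Yule-Walker equations for an AR(p) process read, in matrix form,
  Gamma_p phi = r_p,   with   (Gamma_p)_{ij} = gamma(|i - j|),
                       (r_p)_i = gamma(i),   i,j = 1..p.
Substitute the sample gammas (Toeplitz matrix and right-hand side of size 3):
  Gamma_p = [[2.1625, 0.2158, 0.4917], [0.2158, 2.1625, 0.2158], [0.4917, 0.2158, 2.1625]]
  r_p     = [0.2158, 0.4917, 0.3628]
Written out (R1..R3):
  (R1) 2.1625 phi_1 + 0.2158 phi_2 + 0.4917 phi_3 = 0.2158
  (R2) 0.2158 phi_1 + 2.1625 phi_2 + 0.2158 phi_3 = 0.4917
  (R3) 0.4917 phi_1 + 0.2158 phi_2 + 2.1625 phi_3 = 0.3628
Gaussian elimination:
  R2 <- R2 - (0.2158/2.1625) R1 = R2 - (0.099792) R1:  2.140965 phi_2 + 0.166732 phi_3 = 0.470165
  R3 <- R3 - (0.4917/2.1625) R1 = R3 - (0.227376) R1:  0.166732 phi_2 + 2.050699 phi_3 = 0.313732
  R3 <- R3 - (0.166732/2.140965) R2 = R3 - (0.077877) R2:  2.037715 phi_3 = 0.277117
Back-substitution:
  phi_hat_3 = 0.277117 / 2.037715 = 0.135994
  phi_hat_2 = (0.470165 - (0.166732)(0.135994)) / 2.140965 = 0.209013
  phi_hat_1 = (0.2158 - (0.2158)(0.209013) - (0.4917)(0.135994)) / 2.1625 = 0.048012
So phi_hat = [0.0480, 0.2090, 0.1360].
Therefore phi_hat_1 = 0.0480.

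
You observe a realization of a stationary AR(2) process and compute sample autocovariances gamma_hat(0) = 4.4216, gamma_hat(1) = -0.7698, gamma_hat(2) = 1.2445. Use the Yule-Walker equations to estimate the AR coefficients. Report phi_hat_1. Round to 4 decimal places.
\hat\phi_{1} = -0.1290

The Yule-Walker equations for an AR(p) process read, in matrix form,
  Gamma_p phi = r_p,   with   (Gamma_p)_{ij} = gamma(|i - j|),
                       (r_p)_i = gamma(i),   i,j = 1..p.
Substitute the sample gammas (Toeplitz matrix and right-hand side of size 2):
  Gamma_p = [[4.4216, -0.7698], [-0.7698, 4.4216]]
  r_p     = [-0.7698, 1.2445]
Written out:
  4.4216 phi_1 - 0.7698 phi_2 = -0.7698
  -0.7698 phi_1 + 4.4216 phi_2 = 1.2445
Solve by Cramer's rule:
  det = gamma(0)^2 - gamma(1)^2 = (4.4216)^2 - (-0.7698)^2 = 19.55054656 - 0.59259204 = 18.95795452
  phi_hat_1 = [gamma(1) gamma(0) - gamma(1) gamma(2)] / det = [(-0.7698)(4.4216) - (-0.7698)(1.2445)] / 18.95795452 = -2.44573158 / 18.95795452 = -0.129
  phi_hat_2 = [gamma(0) gamma(2) - gamma(1)^2] / det = [(4.4216)(1.2445) - (-0.7698)^2] / 18.95795452 = 4.91008916 / 18.95795452 = 0.259
So phi_hat = [-0.1290, 0.2590].
Therefore phi_hat_1 = -0.1290.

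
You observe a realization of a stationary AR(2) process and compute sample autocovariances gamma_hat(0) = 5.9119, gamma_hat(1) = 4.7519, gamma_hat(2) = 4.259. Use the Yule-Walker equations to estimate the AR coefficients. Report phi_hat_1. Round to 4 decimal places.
\hat\phi_{1} = 0.6350

The Yule-Walker equations for an AR(p) process read, in matrix form,
  Gamma_p phi = r_p,   with   (Gamma_p)_{ij} = gamma(|i - j|),
                       (r_p)_i = gamma(i),   i,j = 1..p.
Substitute the sample gammas (Toeplitz matrix and right-hand side of size 2):
  Gamma_p = [[5.9119, 4.7519], [4.7519, 5.9119]]
  r_p     = [4.7519, 4.259]
Written out:
  5.9119 phi_1 + 4.7519 phi_2 = 4.7519
  4.7519 phi_1 + 5.9119 phi_2 = 4.259
Solve by Cramer's rule:
  det = gamma(0)^2 - gamma(1)^2 = (5.9119)^2 - (4.7519)^2 = 34.95056161 - 22.58055361 = 12.370008
  phi_hat_1 = [gamma(1) gamma(0) - gamma(1) gamma(2)] / det = [(4.7519)(5.9119) - (4.7519)(4.259)] / 12.370008 = 7.85441551 / 12.370008 = 0.635
  phi_hat_2 = [gamma(0) gamma(2) - gamma(1)^2] / det = [(5.9119)(4.259) - (4.7519)^2] / 12.370008 = 2.59822849 / 12.370008 = 0.21
So phi_hat = [0.6350, 0.2100].
Therefore phi_hat_1 = 0.6350.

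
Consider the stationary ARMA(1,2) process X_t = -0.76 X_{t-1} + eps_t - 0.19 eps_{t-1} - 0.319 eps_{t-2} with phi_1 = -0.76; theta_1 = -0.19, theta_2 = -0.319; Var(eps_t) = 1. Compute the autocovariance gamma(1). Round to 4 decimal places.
\gamma(1) = -1.6251

Multiply the model equation by X_{t-k} and take expectations. With theta_0 = psi_0 = 1 and psi_j the MA(infinity) weights, this gives
  gamma(k) - sum_i phi_i gamma(k-i) = c_k,
  c_k = sigma^2 * sum_{j=k..q} theta_j psi_{j-k}   (c_k = 0 for k > q),
using gamma(-m) = gamma(m).
psi-weights needed (psi_j = theta_j + sum_i phi_i psi_{j-i}):
  psi_1 = theta_1 + phi_1 = -0.19 + (-0.76) = -0.95
  psi_2 = theta_2 + phi_1 psi_1 = -0.319 + (-0.76)(-0.95) = 0.403
Right-hand sides:
  c_0 = sigma^2 (1 + theta_1 psi_1 + theta_2 psi_2) = 1 * (1 + (-0.19)(-0.95) + (-0.319)(0.403)) = 1 * 1.051943 = 1.051943
  c_1 = sigma^2 (theta_1 + theta_2 psi_1) = 1 * (-0.19 + (-0.319)(-0.95)) = 0.11305
  c_2 = sigma^2 theta_2 = 1 * (-0.319) = -0.319
Equations for k = 0 and k = 1 (AR order 1):
  gamma(0) = phi_1 gamma(1) + c_0
  gamma(1) = phi_1 gamma(0) + c_1
Substituting the second into the first: gamma(0) (1 - phi_1^2) = c_0 + phi_1 c_1, so
  gamma(0) = (c_0 + phi_1 c_1) / (1 - phi_1^2) = (1.051943 + (-0.76)(0.11305)) / (1 - (-0.76)^2) = 0.966025 / 0.4224 = 2.286991.
  gamma(1) = phi_1 gamma(0) + c_1 = (-0.76)(2.286991) + (0.11305) = -1.625063.
Therefore gamma(1) = -1.6251 (to 4 decimal places).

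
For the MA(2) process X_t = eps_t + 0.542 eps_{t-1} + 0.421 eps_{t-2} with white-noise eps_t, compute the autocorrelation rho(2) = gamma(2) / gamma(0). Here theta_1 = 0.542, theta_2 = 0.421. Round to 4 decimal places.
\rho(2) = 0.2862

For an MA(q) process with theta_0 = 1, the autocovariance is
  gamma(k) = sigma^2 * sum_{i=0..q-k} theta_i * theta_{i+k},
and rho(k) = gamma(k) / gamma(0). Sigma^2 cancels.
  numerator   = (1)*(0.421) = 0.421.
  denominator = (1)^2 + (0.542)^2 + (0.421)^2 = 1.471005.
  rho(2) = 0.421 / 1.471005 = 0.2862.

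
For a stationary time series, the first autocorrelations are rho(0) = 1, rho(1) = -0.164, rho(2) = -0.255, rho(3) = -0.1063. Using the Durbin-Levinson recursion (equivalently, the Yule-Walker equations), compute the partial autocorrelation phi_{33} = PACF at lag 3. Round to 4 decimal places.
\phi_{33} = -0.2330

The PACF at lag k is phi_{kk}, the last component of the solution
to the Yule-Walker system G_k phi = r_k where
  (G_k)_{ij} = rho(|i - j|), (r_k)_i = rho(i), i,j = 1..k.
Equivalently, Durbin-Levinson gives phi_{kk} iteratively:
  phi_{11} = rho(1)
  phi_{kk} = [rho(k) - sum_{j=1..k-1} phi_{k-1,j} rho(k-j)]
            / [1 - sum_{j=1..k-1} phi_{k-1,j} rho(j)],
  phi_{k,j} = phi_{k-1,j} - phi_{kk} phi_{k-1,k-j},  j = 1..k-1.
Step k = 1:
  phi_11 = rho(1) = -0.164.
Step k = 2:
  phi_22 = [rho(2) - phi_11 rho(1)] / [1 - phi_11 rho(1)] = [-0.255 - (-0.164)(-0.164)] / [1 - (-0.164)(-0.164)]
         = -0.281896 / 0.973104 = -0.289687.
  Update: phi_21 = phi_11 - phi_22 phi_11 = -0.164 - (-0.289687)(-0.164) = -0.211509.
Step k = 3:
  phi_33 = [rho(3) - phi_21 rho(2) - phi_22 rho(1)] / [1 - phi_21 rho(1) - phi_22 rho(2)]
    numerator   = -0.1063 - (-0.211509)(-0.255) - (-0.289687)(-0.164) = -0.20774347
    denominator = 1 - (-0.211509)(-0.164) - (-0.289687)(-0.255) = 0.89144227
  phi_33 = -0.20774347 / 0.89144227 = -0.233.
Therefore phi_{33} = -0.2330.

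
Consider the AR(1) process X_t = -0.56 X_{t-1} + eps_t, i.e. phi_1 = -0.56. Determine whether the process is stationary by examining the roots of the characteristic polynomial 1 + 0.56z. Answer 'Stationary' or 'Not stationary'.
\text{Stationary}

The AR(p) characteristic polynomial is P(z) = 1 + 0.56z.
Stationarity requires all roots to lie outside the unit circle, i.e. |z| > 1 for every root.
This is linear in z: 1 + (0.56) z = 0  =>  z = -1/(0.56) = -1.785714,  |z| = 1.785714.
Moduli of all roots: 1.7857.
All moduli strictly greater than 1? Yes.
Verdict: Stationary.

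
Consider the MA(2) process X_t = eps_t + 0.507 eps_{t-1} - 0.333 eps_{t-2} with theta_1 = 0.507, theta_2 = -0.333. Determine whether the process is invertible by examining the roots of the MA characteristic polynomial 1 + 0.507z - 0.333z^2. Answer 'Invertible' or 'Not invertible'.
\text{Invertible}

The MA(q) characteristic polynomial is P(z) = 1 + 0.507z - 0.333z^2.
Invertibility requires all roots to lie outside the unit circle, i.e. |z| > 1 for every root.
Set 1 + (0.507) z + (-0.333) z^2 = 0, i.e. a z^2 + b z + c = 0 with a = -0.333, b = 0.507, c = 1.
Discriminant D = b^2 - 4ac = (0.507)^2 - 4*(-0.333)*1 = 0.257049 - (-1.332) = 1.589049.
D >= 0, so the roots are real: z = (-b +/- sqrt(D)) / (2a) = (-0.507 +/- 1.260575) / (-0.666).
  z_1 = (-0.507 + 1.260575) / (-0.666) = -1.1315,   |z_1| = 1.1315.
  z_2 = (-0.507 - 1.260575) / (-0.666) = 2.654,   |z_2| = 2.654.
Moduli of all roots: 1.1315, 2.6540.
All moduli strictly greater than 1? Yes.
Verdict: Invertible.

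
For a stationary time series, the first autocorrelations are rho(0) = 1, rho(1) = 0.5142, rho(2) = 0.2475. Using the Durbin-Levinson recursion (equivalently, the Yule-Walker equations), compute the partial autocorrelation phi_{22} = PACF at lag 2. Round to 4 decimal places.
\phi_{22} = -0.0230

The PACF at lag k is phi_{kk}, the last component of the solution
to the Yule-Walker system G_k phi = r_k where
  (G_k)_{ij} = rho(|i - j|), (r_k)_i = rho(i), i,j = 1..k.
Equivalently, Durbin-Levinson gives phi_{kk} iteratively:
  phi_{11} = rho(1)
  phi_{kk} = [rho(k) - sum_{j=1..k-1} phi_{k-1,j} rho(k-j)]
            / [1 - sum_{j=1..k-1} phi_{k-1,j} rho(j)],
  phi_{k,j} = phi_{k-1,j} - phi_{kk} phi_{k-1,k-j},  j = 1..k-1.
Step k = 1:
  phi_11 = rho(1) = 0.5142.
Step k = 2:
  phi_22 = [rho(2) - phi_11 rho(1)] / [1 - phi_11 rho(1)] = [0.2475 - (0.5142)(0.5142)] / [1 - (0.5142)(0.5142)]
         = -0.01690164 / 0.73559836 = -0.023.
Therefore phi_{22} = -0.0230.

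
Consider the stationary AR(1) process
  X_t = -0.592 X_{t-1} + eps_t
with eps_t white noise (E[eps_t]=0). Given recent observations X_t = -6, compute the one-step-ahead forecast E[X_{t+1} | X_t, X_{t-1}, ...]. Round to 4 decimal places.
E[X_{t+1} \mid \mathcal F_t] = 3.5520

For an AR(p) model X_t = c + sum_i phi_i X_{t-i} + eps_t, the
one-step-ahead conditional mean is
  E[X_{t+1} | X_t, ...] = c + sum_i phi_i X_{t+1-i}.
Substitute known values:
  E[X_{t+1} | ...] = (-0.592) * (-6)
                   = 3.5520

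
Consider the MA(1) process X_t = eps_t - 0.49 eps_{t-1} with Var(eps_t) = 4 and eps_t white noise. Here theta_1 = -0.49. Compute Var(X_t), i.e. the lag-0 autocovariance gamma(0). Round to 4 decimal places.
\gamma(0) = 4.9604

For an MA(q) process X_t = eps_t + sum_i theta_i eps_{t-i} with
Var(eps_t) = sigma^2, the variance is
  gamma(0) = sigma^2 * (1 + sum_i theta_i^2).
  sum_i theta_i^2 = (-0.49)^2 = 0.2401.
  gamma(0) = 4 * (1 + 0.2401) = 4 * 1.2401 = 4.9604.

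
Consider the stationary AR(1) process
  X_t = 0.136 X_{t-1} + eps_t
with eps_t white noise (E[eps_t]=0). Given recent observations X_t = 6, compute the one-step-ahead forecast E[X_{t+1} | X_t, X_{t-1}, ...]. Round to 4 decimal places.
E[X_{t+1} \mid \mathcal F_t] = 0.8160

For an AR(p) model X_t = c + sum_i phi_i X_{t-i} + eps_t, the
one-step-ahead conditional mean is
  E[X_{t+1} | X_t, ...] = c + sum_i phi_i X_{t+1-i}.
Substitute known values:
  E[X_{t+1} | ...] = (0.136) * (6)
                   = 0.8160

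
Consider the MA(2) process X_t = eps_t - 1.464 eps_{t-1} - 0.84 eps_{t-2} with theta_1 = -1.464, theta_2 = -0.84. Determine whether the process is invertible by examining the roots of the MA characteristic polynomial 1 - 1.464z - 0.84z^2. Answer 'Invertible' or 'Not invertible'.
\text{Not invertible}

The MA(q) characteristic polynomial is P(z) = 1 - 1.464z - 0.84z^2.
Invertibility requires all roots to lie outside the unit circle, i.e. |z| > 1 for every root.
Set 1 + (-1.464) z + (-0.84) z^2 = 0, i.e. a z^2 + b z + c = 0 with a = -0.84, b = -1.464, c = 1.
Discriminant D = b^2 - 4ac = (-1.464)^2 - 4*(-0.84)*1 = 2.143296 - (-3.36) = 5.503296.
D >= 0, so the roots are real: z = (-b +/- sqrt(D)) / (2a) = (1.464 +/- 2.34591) / (-1.68).
  z_1 = (1.464 + 2.34591) / (-1.68) = -2.2678,   |z_1| = 2.2678.
  z_2 = (1.464 - 2.34591) / (-1.68) = 0.5249,   |z_2| = 0.5249.
Moduli of all roots: 2.2678, 0.5249.
All moduli strictly greater than 1? No.
Verdict: Not invertible.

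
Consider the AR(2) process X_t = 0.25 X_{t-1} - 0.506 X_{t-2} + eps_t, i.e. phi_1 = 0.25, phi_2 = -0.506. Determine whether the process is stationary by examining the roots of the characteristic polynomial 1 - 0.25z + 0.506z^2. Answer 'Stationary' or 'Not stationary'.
\text{Stationary}

The AR(p) characteristic polynomial is P(z) = 1 - 0.25z + 0.506z^2.
Stationarity requires all roots to lie outside the unit circle, i.e. |z| > 1 for every root.
Set 1 + (-0.25) z + (0.506) z^2 = 0, i.e. a z^2 + b z + c = 0 with a = 0.506, b = -0.25, c = 1.
Discriminant D = b^2 - 4ac = (-0.25)^2 - 4*(0.506)*1 = 0.0625 - (2.024) = -1.9615.
D < 0, so the roots are the complex-conjugate pair z = (-b +/- i sqrt(-D)) / (2a) = 0.247 +/- 1.3839i.
For a conjugate pair |z|^2 = z * conj(z) = (product of roots) = c/a = 1/(0.506) = 1.976285, so |z| = sqrt(1.976285) = 1.4058 for both roots.
Moduli of all roots: 1.4058, 1.4058.
All moduli strictly greater than 1? Yes.
Verdict: Stationary.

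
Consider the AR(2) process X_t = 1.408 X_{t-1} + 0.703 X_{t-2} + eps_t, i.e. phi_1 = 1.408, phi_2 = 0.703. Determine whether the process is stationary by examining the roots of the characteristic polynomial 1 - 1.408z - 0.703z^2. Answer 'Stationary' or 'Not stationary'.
\text{Not stationary}

The AR(p) characteristic polynomial is P(z) = 1 - 1.408z - 0.703z^2.
Stationarity requires all roots to lie outside the unit circle, i.e. |z| > 1 for every root.
Set 1 + (-1.408) z + (-0.703) z^2 = 0, i.e. a z^2 + b z + c = 0 with a = -0.703, b = -1.408, c = 1.
Discriminant D = b^2 - 4ac = (-1.408)^2 - 4*(-0.703)*1 = 1.982464 - (-2.812) = 4.794464.
D >= 0, so the roots are real: z = (-b +/- sqrt(D)) / (2a) = (1.408 +/- 2.189626) / (-1.406).
  z_1 = (1.408 + 2.189626) / (-1.406) = -2.5588,   |z_1| = 2.5588.
  z_2 = (1.408 - 2.189626) / (-1.406) = 0.5559,   |z_2| = 0.5559.
Moduli of all roots: 2.5588, 0.5559.
All moduli strictly greater than 1? No.
Verdict: Not stationary.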